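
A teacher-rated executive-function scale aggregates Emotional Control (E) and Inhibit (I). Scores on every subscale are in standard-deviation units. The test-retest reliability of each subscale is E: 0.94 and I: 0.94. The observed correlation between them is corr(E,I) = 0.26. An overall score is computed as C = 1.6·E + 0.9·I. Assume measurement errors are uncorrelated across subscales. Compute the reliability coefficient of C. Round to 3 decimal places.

Var(C) = 1.6² + 0.9² + 2·[1.44·0.26] = 3.37 + 0.7488 = 4.1188.
Under uncorrelated errors the observed covariances equal the true-score covariances, so only the own-variance terms attenuate.
True-score variance = [1.6²·0.94 + 0.9²·0.94] + 0.7488 = 3.1678 + 0.7488 = 3.9166.
Reliability = 3.9166 / 4.1188 = 0.951.

0.951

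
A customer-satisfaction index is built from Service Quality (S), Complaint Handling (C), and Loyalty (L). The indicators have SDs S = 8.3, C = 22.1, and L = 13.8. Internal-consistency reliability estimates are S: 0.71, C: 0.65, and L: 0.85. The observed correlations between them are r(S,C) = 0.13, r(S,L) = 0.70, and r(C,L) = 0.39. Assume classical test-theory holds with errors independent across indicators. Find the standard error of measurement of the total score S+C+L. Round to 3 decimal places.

14.815

Var(total) = 747.74 + 445.932 = 1193.67.
True-score variance = 528.252 + 445.932 = 974.185, so reliability = 0.8161.
Error variance = 1193.67 − 974.185 = 219.488; SEM = √219.488 = 14.815.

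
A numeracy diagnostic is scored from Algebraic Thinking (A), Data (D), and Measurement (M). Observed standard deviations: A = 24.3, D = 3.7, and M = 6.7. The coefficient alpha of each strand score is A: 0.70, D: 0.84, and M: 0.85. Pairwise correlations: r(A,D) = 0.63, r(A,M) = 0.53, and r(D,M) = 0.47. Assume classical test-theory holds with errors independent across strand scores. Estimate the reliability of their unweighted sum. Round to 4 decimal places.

0.8058

Var(A+D+M) = 24.3² + 3.7² + 6.7² + 2·[24.3·3.7·0.63 + 24.3·6.7·0.53 + 3.7·6.7·0.47] = 649.07 + 309.168 = 958.238.
Under uncorrelated errors the observed covariances equal the true-score covariances, so only the own-variance terms attenuate.
True-score variance = [24.3²·0.70 + 3.7²·0.84 + 6.7²·0.85] + 309.168 = 462.999 + 309.168 = 772.167.
Reliability = 772.167 / 958.238 = 0.8058.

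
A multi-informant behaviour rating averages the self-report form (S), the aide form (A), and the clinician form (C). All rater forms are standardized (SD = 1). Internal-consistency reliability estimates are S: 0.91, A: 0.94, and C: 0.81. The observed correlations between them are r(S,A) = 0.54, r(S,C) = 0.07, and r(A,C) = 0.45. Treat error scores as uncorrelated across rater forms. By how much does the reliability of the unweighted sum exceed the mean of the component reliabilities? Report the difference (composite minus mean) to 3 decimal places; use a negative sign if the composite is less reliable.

0.047

Var(sum) = 3 + 2.12 = 5.12; true-score variance = 2.66 + 2.12 = 4.78; composite reliability = 0.9336.
Mean component reliability = 0.8867.
Difference = 0.9336 − 0.8867 = 0.047.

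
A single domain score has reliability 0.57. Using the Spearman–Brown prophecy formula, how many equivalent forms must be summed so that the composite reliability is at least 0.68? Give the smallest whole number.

k ≥ ρ*(1−ρ₁)/(ρ₁(1−ρ*)) = 0.68·0.43 / (0.57·0.32) = 1.603.
Smallest integer k = 2.

2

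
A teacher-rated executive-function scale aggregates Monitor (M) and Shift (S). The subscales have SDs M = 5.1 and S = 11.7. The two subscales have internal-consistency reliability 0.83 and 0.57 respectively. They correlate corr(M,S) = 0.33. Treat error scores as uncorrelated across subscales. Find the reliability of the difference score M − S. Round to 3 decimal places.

0.488

Var(M−S) = 5.1² + 11.7² − 2·5.1·11.7·0.33 = 162.9 − 39.3822 = 123.518.
Because errors are independent across components, Cov(Tᵢ,Tⱼ) = Cov(Xᵢ,Xⱼ); the off-diagonal part of the true-score variance is the same as above.
True-score variance = [5.1²·0.83 + 11.7²·0.57] − 39.3822 = 99.6156 − 39.3822 = 60.2334.
Reliability = 60.2334 / 123.518 = 0.488.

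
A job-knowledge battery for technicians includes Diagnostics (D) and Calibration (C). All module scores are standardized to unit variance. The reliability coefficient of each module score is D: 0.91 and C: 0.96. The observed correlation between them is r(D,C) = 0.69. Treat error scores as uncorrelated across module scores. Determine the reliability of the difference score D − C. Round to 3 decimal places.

0.790

Var(D−C) = 1 + 1 − 2·0.69 = 2 − 1.38 = 0.62.
With uncorrelated errors the cross-covariances are all true-score covariance, so they carry over unchanged; only the diagonal terms shrink to ρᵢσᵢ².
True-score variance = [0.91 + 0.96] − 1.38 = 1.87 − 1.38 = 0.49.
Reliability = 0.49 / 0.62 = 0.790.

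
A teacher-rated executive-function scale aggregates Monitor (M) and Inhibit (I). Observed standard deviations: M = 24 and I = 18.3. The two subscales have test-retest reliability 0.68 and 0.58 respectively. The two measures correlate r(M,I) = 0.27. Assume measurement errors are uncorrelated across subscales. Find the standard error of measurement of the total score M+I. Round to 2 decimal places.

18.03

Var(total) = 910.89 + 237.168 = 1148.06.
True-score variance = 585.916 + 237.168 = 823.084, so reliability = 0.7169.
Error variance = 1148.06 − 823.084 = 324.974; SEM = √324.974 = 18.03.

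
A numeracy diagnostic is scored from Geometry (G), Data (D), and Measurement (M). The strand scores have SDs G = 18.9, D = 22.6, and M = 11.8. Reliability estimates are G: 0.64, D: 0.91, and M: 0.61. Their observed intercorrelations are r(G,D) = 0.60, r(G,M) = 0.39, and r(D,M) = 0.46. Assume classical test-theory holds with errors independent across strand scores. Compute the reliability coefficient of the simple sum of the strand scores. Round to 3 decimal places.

Var(G+D+M) = 18.9² + 22.6² + 11.8² + 2·[18.9·22.6·0.60 + 18.9·11.8·0.39 + 22.6·11.8·0.46] = 1007.21 + 931.869 = 1939.08.
Because errors are independent across components, Cov(Tᵢ,Tⱼ) = Cov(Xᵢ,Xⱼ); the off-diagonal part of the true-score variance is the same as above.
True-score variance = [18.9²·0.64 + 22.6²·0.91 + 11.8²·0.61] + 931.869 = 778.342 + 931.869 = 1710.21.
Reliability = 1710.21 / 1939.08 = 0.882.

0.882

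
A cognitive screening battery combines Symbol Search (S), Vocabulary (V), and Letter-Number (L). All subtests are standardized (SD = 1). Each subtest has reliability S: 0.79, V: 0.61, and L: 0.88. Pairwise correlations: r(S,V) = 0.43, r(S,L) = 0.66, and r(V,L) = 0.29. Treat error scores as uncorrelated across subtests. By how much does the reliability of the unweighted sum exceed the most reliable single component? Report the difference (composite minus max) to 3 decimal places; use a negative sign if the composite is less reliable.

-0.005

Var(sum) = 3 + 2.76 = 5.76; true-score variance = 2.28 + 2.76 = 5.04; composite reliability = 0.8750.
Max component reliability = 0.8800.
Difference = 0.8750 − 0.8800 = -0.005.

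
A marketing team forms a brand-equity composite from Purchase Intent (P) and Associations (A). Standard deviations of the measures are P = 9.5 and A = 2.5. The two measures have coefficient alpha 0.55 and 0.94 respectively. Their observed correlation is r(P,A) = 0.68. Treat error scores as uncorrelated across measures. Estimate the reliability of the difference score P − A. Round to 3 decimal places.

0.362

Var(P−A) = 9.5² + 2.5² − 2·9.5·2.5·0.68 = 96.5 − 32.3 = 64.2.
With uncorrelated errors the cross-covariances are all true-score covariance, so they carry over unchanged; only the diagonal terms shrink to ρᵢσᵢ².
True-score variance = [9.5²·0.55 + 2.5²·0.94] − 32.3 = 55.5125 − 32.3 = 23.2125.
Reliability = 23.2125 / 64.2 = 0.362.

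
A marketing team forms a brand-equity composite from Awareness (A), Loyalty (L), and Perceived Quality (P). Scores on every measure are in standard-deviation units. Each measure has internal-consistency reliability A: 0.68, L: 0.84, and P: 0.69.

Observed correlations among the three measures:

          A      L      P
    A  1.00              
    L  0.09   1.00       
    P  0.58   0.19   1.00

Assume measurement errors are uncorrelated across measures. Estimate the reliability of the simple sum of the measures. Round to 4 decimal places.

0.8326

Var(A+L+P) = 3 + 2·[0.09 + 0.58 + 0.19] = 3 + 1.72 = 4.72.
Under uncorrelated errors the observed covariances equal the true-score covariances, so only the own-variance terms attenuate.
True-score variance = [0.68 + 0.84 + 0.69] + 1.72 = 2.21 + 1.72 = 3.93.
Reliability = 3.93 / 4.72 = 0.8326.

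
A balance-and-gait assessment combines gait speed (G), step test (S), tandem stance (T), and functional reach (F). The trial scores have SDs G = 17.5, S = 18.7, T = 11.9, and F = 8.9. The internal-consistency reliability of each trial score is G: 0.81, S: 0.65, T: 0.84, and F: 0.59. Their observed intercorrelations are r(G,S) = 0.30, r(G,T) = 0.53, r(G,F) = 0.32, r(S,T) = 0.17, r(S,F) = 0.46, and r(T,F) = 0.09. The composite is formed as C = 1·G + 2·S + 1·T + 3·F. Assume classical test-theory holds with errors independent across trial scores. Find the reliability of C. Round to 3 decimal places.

Var(C) = 17.5² + 2²·18.7² + 11.9² + 3²·8.9² + 2·[2·17.5·18.7·0.30 + 17.5·11.9·0.53 + 3·17.5·8.9·0.32 + 2·18.7·11.9·0.17 + 6·18.7·8.9·0.46 + 3·11.9·8.9·0.09] = 2559.51 + 2039.69 = 4599.2.
With uncorrelated errors the cross-covariances are all true-score covariance, so they carry over unchanged; only the diagonal terms shrink to ρᵢσᵢ².
True-score variance = [17.5²·0.81 + 2²·18.7²·0.65 + 11.9²·0.84 + 3²·8.9²·0.59] + 2039.69 = 1696.81 + 2039.69 = 3736.5.
Reliability = 3736.5 / 4599.2 = 0.812.

0.812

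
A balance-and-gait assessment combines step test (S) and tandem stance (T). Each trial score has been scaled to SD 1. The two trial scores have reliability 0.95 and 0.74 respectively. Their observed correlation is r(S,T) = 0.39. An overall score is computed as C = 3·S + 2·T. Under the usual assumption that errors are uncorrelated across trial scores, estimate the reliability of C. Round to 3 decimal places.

Var(C) = 3² + 2² + 2·[6·0.39] = 13 + 4.68 = 17.68.
With uncorrelated errors the cross-covariances are all true-score covariance, so they carry over unchanged; only the diagonal terms shrink to ρᵢσᵢ².
True-score variance = [3²·0.95 + 2²·0.74] + 4.68 = 11.51 + 4.68 = 16.19.
Reliability = 16.19 / 17.68 = 0.916.

0.916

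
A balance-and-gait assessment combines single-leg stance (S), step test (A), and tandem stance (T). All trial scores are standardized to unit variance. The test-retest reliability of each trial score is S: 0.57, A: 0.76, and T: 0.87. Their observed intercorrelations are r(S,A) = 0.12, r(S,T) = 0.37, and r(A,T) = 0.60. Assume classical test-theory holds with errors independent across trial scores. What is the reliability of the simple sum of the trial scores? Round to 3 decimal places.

0.846

Var(S+A+T) = 3 + 2·[0.12 + 0.37 + 0.60] = 3 + 2.18 = 5.18.
Because errors are independent across components, Cov(Tᵢ,Tⱼ) = Cov(Xᵢ,Xⱼ); the off-diagonal part of the true-score variance is the same as above.
True-score variance = [0.57 + 0.76 + 0.87] + 2.18 = 2.2 + 2.18 = 4.38.
Reliability = 4.38 / 5.18 = 0.846.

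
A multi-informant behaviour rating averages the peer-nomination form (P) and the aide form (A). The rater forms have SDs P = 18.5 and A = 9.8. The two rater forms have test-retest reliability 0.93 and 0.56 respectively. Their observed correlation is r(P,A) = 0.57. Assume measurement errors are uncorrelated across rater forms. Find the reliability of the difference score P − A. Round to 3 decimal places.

Var(P−A) = 18.5² + 9.8² − 2·18.5·9.8·0.57 = 438.29 − 206.682 = 231.608.
With uncorrelated errors the cross-covariances are all true-score covariance, so they carry over unchanged; only the diagonal terms shrink to ρᵢσᵢ².
True-score variance = [18.5²·0.93 + 9.8²·0.56] − 206.682 = 372.075 − 206.682 = 165.393.
Reliability = 165.393 / 231.608 = 0.714.

0.714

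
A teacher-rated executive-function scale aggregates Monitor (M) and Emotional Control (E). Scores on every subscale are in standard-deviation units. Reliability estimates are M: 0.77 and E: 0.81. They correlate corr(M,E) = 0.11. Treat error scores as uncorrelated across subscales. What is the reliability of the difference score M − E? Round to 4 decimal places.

0.7640

Var(M−E) = 1 + 1 − 2·0.11 = 2 − 0.22 = 1.78.
Because errors are independent across components, Cov(Tᵢ,Tⱼ) = Cov(Xᵢ,Xⱼ); the off-diagonal part of the true-score variance is the same as above.
True-score variance = [0.77 + 0.81] − 0.22 = 1.58 − 0.22 = 1.36.
Reliability = 1.36 / 1.78 = 0.7640.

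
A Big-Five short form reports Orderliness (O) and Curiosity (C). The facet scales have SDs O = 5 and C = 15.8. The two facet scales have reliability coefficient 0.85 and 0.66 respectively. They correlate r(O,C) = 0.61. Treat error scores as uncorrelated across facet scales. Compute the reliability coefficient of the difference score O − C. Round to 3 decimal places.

Var(O−C) = 5² + 15.8² − 2·5·15.8·0.61 = 274.64 − 96.38 = 178.26.
Under uncorrelated errors the observed covariances equal the true-score covariances, so only the own-variance terms attenuate.
True-score variance = [5²·0.85 + 15.8²·0.66] − 96.38 = 186.012 − 96.38 = 89.6324.
Reliability = 89.6324 / 178.26 = 0.503.

0.503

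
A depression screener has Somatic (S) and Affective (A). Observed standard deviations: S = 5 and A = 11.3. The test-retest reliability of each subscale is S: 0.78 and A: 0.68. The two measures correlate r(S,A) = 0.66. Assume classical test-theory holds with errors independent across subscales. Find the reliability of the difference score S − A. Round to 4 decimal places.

0.4065

Var(S−A) = 5² + 11.3² − 2·5·11.3·0.66 = 152.69 − 74.58 = 78.11.
Under uncorrelated errors the observed covariances equal the true-score covariances, so only the own-variance terms attenuate.
True-score variance = [5²·0.78 + 11.3²·0.68] − 74.58 = 106.329 − 74.58 = 31.7492.
Reliability = 31.7492 / 78.11 = 0.4065.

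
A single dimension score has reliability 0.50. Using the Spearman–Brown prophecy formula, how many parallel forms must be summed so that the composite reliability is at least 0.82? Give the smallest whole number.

5

k ≥ ρ*(1−ρ₁)/(ρ₁(1−ρ*)) = 0.82·0.50 / (0.50·0.18) = 4.556.
Smallest integer k = 5.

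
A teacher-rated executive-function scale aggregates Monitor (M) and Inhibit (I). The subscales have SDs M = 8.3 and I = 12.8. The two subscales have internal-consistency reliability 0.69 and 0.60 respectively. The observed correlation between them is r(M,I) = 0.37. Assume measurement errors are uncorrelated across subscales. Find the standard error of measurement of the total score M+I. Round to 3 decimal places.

Var(total) = 232.73 + 78.6176 = 311.348.
True-score variance = 145.838 + 78.6176 = 224.456, so reliability = 0.7209.
Error variance = 311.348 − 224.456 = 86.8919; SEM = √86.8919 = 9.322.

9.322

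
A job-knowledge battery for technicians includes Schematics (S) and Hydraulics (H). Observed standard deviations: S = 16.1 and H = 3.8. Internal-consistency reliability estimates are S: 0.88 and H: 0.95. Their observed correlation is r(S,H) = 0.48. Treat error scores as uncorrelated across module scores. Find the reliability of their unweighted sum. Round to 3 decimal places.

0.904

Var(S+H) = 16.1² + 3.8² + 2·[16.1·3.8·0.48] = 273.65 + 58.7328 = 332.383.
With uncorrelated errors the cross-covariances are all true-score covariance, so they carry over unchanged; only the diagonal terms shrink to ρᵢσᵢ².
True-score variance = [16.1²·0.88 + 3.8²·0.95] + 58.7328 = 241.823 + 58.7328 = 300.556.
Reliability = 300.556 / 332.383 = 0.904.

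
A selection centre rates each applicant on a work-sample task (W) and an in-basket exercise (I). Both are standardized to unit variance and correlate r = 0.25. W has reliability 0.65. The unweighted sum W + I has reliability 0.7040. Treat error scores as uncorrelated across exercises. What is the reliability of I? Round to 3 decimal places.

Var(W+I) = 2 + 2·0.25 = 2.500.
True-score variance = ρ_W + ρ_I + 2·0.25, so 0.7040 = (0.65 + ρ_I + 0.50) / 2.500.
ρ_I = 0.7040·2.500 − 0.65 − 0.50 = 0.610.

0.610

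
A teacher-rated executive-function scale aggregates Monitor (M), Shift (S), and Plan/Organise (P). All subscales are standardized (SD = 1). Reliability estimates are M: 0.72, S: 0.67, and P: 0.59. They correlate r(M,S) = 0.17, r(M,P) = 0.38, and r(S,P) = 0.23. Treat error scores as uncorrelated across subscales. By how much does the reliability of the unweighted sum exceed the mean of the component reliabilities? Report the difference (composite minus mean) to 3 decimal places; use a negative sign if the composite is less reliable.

Var(sum) = 3 + 1.56 = 4.56; true-score variance = 1.98 + 1.56 = 3.54; composite reliability = 0.7763.
Mean component reliability = 0.6600.
Difference = 0.7763 − 0.6600 = 0.116.

0.116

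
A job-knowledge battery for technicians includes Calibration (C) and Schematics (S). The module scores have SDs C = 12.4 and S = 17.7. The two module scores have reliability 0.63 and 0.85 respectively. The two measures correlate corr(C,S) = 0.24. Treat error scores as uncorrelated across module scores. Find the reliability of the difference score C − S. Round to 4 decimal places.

Var(C−S) = 12.4² + 17.7² − 2·12.4·17.7·0.24 = 467.05 − 105.35 = 361.7.
With uncorrelated errors the cross-covariances are all true-score covariance, so they carry over unchanged; only the diagonal terms shrink to ρᵢσᵢ².
True-score variance = [12.4²·0.63 + 17.7²·0.85] − 105.35 = 363.165 − 105.35 = 257.815.
Reliability = 257.815 / 361.7 = 0.7128.

0.7128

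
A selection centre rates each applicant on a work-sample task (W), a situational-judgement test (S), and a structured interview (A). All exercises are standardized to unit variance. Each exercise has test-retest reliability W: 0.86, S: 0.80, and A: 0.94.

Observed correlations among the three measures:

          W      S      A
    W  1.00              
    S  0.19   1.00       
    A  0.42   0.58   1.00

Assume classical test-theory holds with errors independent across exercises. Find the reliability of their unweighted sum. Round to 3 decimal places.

0.926

Var(W+S+A) = 3 + 2·[0.19 + 0.42 + 0.58] = 3 + 2.38 = 5.38.
With uncorrelated errors the cross-covariances are all true-score covariance, so they carry over unchanged; only the diagonal terms shrink to ρᵢσᵢ².
True-score variance = [0.86 + 0.80 + 0.94] + 2.38 = 2.6 + 2.38 = 4.98.
Reliability = 4.98 / 5.38 = 0.926.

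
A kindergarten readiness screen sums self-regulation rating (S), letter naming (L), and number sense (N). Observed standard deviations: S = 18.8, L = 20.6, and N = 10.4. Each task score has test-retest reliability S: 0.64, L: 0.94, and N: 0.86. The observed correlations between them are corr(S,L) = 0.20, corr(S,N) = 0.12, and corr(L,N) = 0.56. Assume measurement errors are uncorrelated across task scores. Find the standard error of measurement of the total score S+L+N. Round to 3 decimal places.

12.955

Var(total) = 885.96 + 441.786 = 1327.75.
True-score variance = 718.118 + 441.786 = 1159.9, so reliability = 0.8736.
Error variance = 1327.75 − 1159.9 = 167.842; SEM = √167.842 = 12.955.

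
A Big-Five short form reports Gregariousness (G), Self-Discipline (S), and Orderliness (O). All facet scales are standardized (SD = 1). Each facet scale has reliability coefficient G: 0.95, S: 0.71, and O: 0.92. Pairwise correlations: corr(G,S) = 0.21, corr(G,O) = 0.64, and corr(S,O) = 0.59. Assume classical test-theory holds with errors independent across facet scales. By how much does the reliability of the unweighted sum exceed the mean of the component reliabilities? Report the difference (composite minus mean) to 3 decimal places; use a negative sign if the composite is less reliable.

Var(sum) = 3 + 2.88 = 5.88; true-score variance = 2.58 + 2.88 = 5.46; composite reliability = 0.9286.
Mean component reliability = 0.8600.
Difference = 0.9286 − 0.8600 = 0.069.

0.069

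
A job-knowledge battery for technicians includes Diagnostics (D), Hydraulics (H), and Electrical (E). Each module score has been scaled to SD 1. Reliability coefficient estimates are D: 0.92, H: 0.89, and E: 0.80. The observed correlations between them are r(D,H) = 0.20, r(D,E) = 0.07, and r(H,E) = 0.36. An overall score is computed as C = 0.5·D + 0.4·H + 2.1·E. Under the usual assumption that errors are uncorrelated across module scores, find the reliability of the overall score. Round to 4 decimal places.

0.8373

Var(C) = 0.5² + 0.4² + 2.1² + 2·[0.2·0.20 + 1.05·0.07 + 0.84·0.36] = 4.82 + 0.8318 = 5.6518.
Under uncorrelated errors the observed covariances equal the true-score covariances, so only the own-variance terms attenuate.
True-score variance = [0.5²·0.92 + 0.4²·0.89 + 2.1²·0.80] + 0.8318 = 3.9004 + 0.8318 = 4.7322.
Reliability = 4.7322 / 5.6518 = 0.8373.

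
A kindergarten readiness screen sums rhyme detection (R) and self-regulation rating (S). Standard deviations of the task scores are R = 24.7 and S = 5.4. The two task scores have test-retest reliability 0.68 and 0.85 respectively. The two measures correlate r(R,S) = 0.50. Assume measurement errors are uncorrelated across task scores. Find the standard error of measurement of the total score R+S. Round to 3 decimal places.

14.128

Var(total) = 639.25 + 133.38 = 772.63.
True-score variance = 439.647 + 133.38 = 573.027, so reliability = 0.7417.
Error variance = 772.63 − 573.027 = 199.603; SEM = √199.603 = 14.128.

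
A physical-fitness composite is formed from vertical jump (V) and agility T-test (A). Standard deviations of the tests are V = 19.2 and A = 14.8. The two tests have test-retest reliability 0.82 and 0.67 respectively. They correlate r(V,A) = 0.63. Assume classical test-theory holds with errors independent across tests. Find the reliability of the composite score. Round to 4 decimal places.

0.8534

Var(V+A) = 19.2² + 14.8² + 2·[19.2·14.8·0.63] = 587.68 + 358.042 = 945.722.
Because errors are independent across components, Cov(Tᵢ,Tⱼ) = Cov(Xᵢ,Xⱼ); the off-diagonal part of the true-score variance is the same as above.
True-score variance = [19.2²·0.82 + 14.8²·0.67] + 358.042 = 449.042 + 358.042 = 807.083.
Reliability = 807.083 / 945.722 = 0.8534.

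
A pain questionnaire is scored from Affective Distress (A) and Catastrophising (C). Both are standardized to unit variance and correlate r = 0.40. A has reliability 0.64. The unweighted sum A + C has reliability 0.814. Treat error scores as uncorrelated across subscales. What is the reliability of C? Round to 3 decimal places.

Var(A+C) = 2 + 2·0.40 = 2.800.
True-score variance = ρ_A + ρ_C + 2·0.40, so 0.814 = (0.64 + ρ_C + 0.80) / 2.800.
ρ_C = 0.814·2.800 − 0.64 − 0.80 = 0.839.

0.839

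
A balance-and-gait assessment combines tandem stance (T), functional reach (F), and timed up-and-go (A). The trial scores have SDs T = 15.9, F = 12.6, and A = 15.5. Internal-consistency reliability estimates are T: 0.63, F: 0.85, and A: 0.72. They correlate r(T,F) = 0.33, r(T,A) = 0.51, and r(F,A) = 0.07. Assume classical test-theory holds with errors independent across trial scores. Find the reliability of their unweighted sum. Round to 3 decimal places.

Var(T+F+A) = 15.9² + 12.6² + 15.5² + 2·[15.9·12.6·0.33 + 15.9·15.5·0.51 + 12.6·15.5·0.07] = 651.82 + 410.945 = 1062.77.
Because errors are independent across components, Cov(Tᵢ,Tⱼ) = Cov(Xᵢ,Xⱼ); the off-diagonal part of the true-score variance is the same as above.
True-score variance = [15.9²·0.63 + 12.6²·0.85 + 15.5²·0.72] + 410.945 = 467.196 + 410.945 = 878.142.
Reliability = 878.142 / 1062.77 = 0.826.

0.826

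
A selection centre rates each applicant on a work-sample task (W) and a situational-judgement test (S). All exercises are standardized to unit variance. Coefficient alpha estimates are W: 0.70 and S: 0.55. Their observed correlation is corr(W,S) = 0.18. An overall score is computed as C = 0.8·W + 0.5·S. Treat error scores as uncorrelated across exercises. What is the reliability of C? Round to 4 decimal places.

0.7055

Var(C) = 0.8² + 0.5² + 2·[0.4·0.18] = 0.89 + 0.144 = 1.034.
With uncorrelated errors the cross-covariances are all true-score covariance, so they carry over unchanged; only the diagonal terms shrink to ρᵢσᵢ².
True-score variance = [0.8²·0.70 + 0.5²·0.55] + 0.144 = 0.5855 + 0.144 = 0.7295.
Reliability = 0.7295 / 1.034 = 0.7055.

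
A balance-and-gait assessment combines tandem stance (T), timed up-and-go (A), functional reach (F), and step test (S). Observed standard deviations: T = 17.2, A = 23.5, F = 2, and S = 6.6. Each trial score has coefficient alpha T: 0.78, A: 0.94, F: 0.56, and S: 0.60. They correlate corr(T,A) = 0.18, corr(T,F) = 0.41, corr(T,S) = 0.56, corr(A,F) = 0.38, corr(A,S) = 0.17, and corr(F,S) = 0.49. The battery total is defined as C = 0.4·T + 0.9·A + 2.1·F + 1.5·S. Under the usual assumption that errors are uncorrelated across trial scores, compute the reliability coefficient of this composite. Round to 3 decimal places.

Var(C) = 0.4²·17.2² + 0.9²·23.5² + 2.1²·2² + 1.5²·6.6² + 2·[0.36·17.2·23.5·0.18 + 0.84·17.2·2·0.41 + 0.6·17.2·6.6·0.56 + 1.89·23.5·2·0.38 + 1.35·23.5·6.6·0.17 + 3.15·2·6.6·0.49] = 610.307 + 331.815 = 942.121.
Because errors are independent across components, Cov(Tᵢ,Tⱼ) = Cov(Xᵢ,Xⱼ); the off-diagonal part of the true-score variance is the same as above.
True-score variance = [0.4²·17.2²·0.78 + 0.9²·23.5²·0.94 + 2.1²·2²·0.56 + 1.5²·6.6²·0.60] + 331.815 = 526.088 + 331.815 = 857.903.
Reliability = 857.903 / 942.121 = 0.911.

0.911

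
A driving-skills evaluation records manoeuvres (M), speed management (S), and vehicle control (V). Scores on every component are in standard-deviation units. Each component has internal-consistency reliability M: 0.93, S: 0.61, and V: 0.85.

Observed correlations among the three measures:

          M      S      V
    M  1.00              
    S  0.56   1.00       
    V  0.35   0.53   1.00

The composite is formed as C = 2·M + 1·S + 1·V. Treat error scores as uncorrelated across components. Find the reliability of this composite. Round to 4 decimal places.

Var(C) = 2² + 1 + 1 + 2·[2·0.56 + 2·0.35 + 0.53] = 6 + 4.7 = 10.7.
With uncorrelated errors the cross-covariances are all true-score covariance, so they carry over unchanged; only the diagonal terms shrink to ρᵢσᵢ².
True-score variance = [2²·0.93 + 0.61 + 0.85] + 4.7 = 5.18 + 4.7 = 9.88.
Reliability = 9.88 / 10.7 = 0.9234.

0.9234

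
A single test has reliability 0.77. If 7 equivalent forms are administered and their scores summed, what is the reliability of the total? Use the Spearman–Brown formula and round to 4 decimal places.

ρ_k = kρ / (1 + (k−1)ρ) = 7·0.77 / (1 + 6·0.77) = 5.390 / 5.620 = 0.9591.

0.9591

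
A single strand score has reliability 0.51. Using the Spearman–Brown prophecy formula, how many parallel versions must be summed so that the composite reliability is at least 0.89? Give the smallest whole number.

8

k ≥ ρ*(1−ρ₁)/(ρ₁(1−ρ*)) = 0.89·0.49 / (0.51·0.11) = 7.774.
Smallest integer k = 8.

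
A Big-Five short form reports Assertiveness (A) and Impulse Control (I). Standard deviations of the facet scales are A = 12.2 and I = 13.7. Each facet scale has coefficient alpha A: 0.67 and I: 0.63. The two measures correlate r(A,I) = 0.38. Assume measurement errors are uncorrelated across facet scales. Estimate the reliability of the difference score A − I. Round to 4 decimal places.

Var(A−I) = 12.2² + 13.7² − 2·12.2·13.7·0.38 = 336.53 − 127.026 = 209.504.
Under uncorrelated errors the observed covariances equal the true-score covariances, so only the own-variance terms attenuate.
True-score variance = [12.2²·0.67 + 13.7²·0.63] − 127.026 = 217.967 − 127.026 = 90.9411.
Reliability = 90.9411 / 209.504 = 0.4341.

0.4341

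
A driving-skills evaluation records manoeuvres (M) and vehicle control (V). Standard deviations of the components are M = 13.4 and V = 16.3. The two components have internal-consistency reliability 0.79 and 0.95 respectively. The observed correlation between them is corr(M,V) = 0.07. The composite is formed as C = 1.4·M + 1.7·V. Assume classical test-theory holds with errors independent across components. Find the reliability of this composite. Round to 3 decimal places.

0.906

Var(C) = 1.4²·13.4² + 1.7²·16.3² + 2·[2.38·13.4·16.3·0.07] = 1119.78 + 72.7775 = 1192.56.
Because errors are independent across components, Cov(Tᵢ,Tⱼ) = Cov(Xᵢ,Xⱼ); the off-diagonal part of the true-score variance is the same as above.
True-score variance = [1.4²·13.4²·0.79 + 1.7²·16.3²·0.95] + 72.7775 = 1007.48 + 72.7775 = 1080.26.
Reliability = 1080.26 / 1192.56 = 0.906.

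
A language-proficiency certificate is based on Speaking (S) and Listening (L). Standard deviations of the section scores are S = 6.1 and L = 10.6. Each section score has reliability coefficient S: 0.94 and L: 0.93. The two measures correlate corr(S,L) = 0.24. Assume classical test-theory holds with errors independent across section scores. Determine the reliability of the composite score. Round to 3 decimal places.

0.944

Var(S+L) = 6.1² + 10.6² + 2·[6.1·10.6·0.24] = 149.57 + 31.0368 = 180.607.
Under uncorrelated errors the observed covariances equal the true-score covariances, so only the own-variance terms attenuate.
True-score variance = [6.1²·0.94 + 10.6²·0.93] + 31.0368 = 139.472 + 31.0368 = 170.509.
Reliability = 170.509 / 180.607 = 0.944.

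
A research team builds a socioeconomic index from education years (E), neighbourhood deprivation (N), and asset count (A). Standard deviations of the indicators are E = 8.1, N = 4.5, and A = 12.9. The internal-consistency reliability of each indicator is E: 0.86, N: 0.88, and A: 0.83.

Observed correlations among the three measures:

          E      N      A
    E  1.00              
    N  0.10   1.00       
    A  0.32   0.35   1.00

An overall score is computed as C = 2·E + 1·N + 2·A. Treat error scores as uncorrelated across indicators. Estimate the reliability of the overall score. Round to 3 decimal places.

0.884

Var(C) = 2²·8.1² + 4.5² + 2²·12.9² + 2·[2·8.1·4.5·0.10 + 4·8.1·12.9·0.32 + 2·4.5·12.9·0.35] = 948.33 + 363.344 = 1311.67.
Because errors are independent across components, Cov(Tᵢ,Tⱼ) = Cov(Xᵢ,Xⱼ); the off-diagonal part of the true-score variance is the same as above.
True-score variance = [2²·8.1²·0.86 + 4.5²·0.88 + 2²·12.9²·0.83] + 363.344 = 796 + 363.344 = 1159.34.
Reliability = 1159.34 / 1311.67 = 0.884.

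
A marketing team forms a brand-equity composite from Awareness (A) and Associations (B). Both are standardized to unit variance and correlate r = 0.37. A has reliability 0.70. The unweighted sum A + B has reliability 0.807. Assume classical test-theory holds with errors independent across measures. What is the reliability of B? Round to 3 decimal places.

0.771

Var(A+B) = 2 + 2·0.37 = 2.740.
True-score variance = ρ_A + ρ_B + 2·0.37, so 0.807 = (0.70 + ρ_B + 0.74) / 2.740.
ρ_B = 0.807·2.740 − 0.70 − 0.74 = 0.771.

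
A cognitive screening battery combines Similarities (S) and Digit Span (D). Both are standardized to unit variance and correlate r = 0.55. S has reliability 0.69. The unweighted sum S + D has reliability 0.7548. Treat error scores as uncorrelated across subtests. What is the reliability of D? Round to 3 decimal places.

Var(S+D) = 2 + 2·0.55 = 3.100.
True-score variance = ρ_S + ρ_D + 2·0.55, so 0.7548 = (0.69 + ρ_D + 1.10) / 3.100.
ρ_D = 0.7548·3.100 − 0.69 − 1.10 = 0.550.

0.550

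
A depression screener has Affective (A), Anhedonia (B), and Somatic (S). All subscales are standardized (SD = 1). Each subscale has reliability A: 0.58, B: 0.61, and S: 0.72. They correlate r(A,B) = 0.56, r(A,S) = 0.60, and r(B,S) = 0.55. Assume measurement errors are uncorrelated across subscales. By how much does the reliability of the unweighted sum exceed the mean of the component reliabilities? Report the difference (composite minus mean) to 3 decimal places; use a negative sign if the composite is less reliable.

Var(sum) = 3 + 3.42 = 6.42; true-score variance = 1.91 + 3.42 = 5.33; composite reliability = 0.8302.
Mean component reliability = 0.6367.
Difference = 0.8302 − 0.6367 = 0.194.

0.194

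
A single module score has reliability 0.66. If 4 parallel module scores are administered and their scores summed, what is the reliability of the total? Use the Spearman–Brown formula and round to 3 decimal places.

ρ_k = kρ / (1 + (k−1)ρ) = 4·0.66 / (1 + 3·0.66) = 2.640 / 2.980 = 0.886.

0.886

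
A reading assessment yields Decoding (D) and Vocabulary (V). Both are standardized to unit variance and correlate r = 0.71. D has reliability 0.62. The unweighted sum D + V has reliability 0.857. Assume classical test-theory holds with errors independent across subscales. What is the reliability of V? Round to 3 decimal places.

0.891

Var(D+V) = 2 + 2·0.71 = 3.420.
True-score variance = ρ_D + ρ_V + 2·0.71, so 0.857 = (0.62 + ρ_V + 1.42) / 3.420.
ρ_V = 0.857·3.420 − 0.62 − 1.42 = 0.891.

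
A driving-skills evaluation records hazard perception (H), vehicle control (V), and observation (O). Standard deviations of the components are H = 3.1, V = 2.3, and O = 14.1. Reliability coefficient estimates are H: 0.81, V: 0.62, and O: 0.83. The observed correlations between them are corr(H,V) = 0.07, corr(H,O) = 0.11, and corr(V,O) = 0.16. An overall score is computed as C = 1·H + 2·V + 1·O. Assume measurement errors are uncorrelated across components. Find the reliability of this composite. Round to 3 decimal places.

0.833

Var(C) = 3.1² + 2²·2.3² + 14.1² + 2·[2·3.1·2.3·0.07 + 3.1·14.1·0.11 + 2·2.3·14.1·0.16] = 229.58 + 32.3678 = 261.948.
With uncorrelated errors the cross-covariances are all true-score covariance, so they carry over unchanged; only the diagonal terms shrink to ρᵢσᵢ².
True-score variance = [3.1²·0.81 + 2²·2.3²·0.62 + 14.1²·0.83] + 32.3678 = 185.916 + 32.3678 = 218.283.
Reliability = 218.283 / 261.948 = 0.833.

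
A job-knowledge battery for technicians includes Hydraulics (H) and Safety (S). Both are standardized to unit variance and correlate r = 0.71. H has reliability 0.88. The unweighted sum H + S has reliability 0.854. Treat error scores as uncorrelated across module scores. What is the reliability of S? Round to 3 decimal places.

0.621

Var(H+S) = 2 + 2·0.71 = 3.420.
True-score variance = ρ_H + ρ_S + 2·0.71, so 0.854 = (0.88 + ρ_S + 1.42) / 3.420.
ρ_S = 0.854·3.420 − 0.88 − 1.42 = 0.621.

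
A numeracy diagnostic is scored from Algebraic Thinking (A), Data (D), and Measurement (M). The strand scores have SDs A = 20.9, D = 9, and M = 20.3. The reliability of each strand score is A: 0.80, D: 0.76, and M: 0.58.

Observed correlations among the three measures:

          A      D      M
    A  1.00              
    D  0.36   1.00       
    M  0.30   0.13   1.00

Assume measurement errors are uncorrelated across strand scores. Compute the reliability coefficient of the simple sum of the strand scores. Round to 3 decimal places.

0.795

Var(A+D+M) = 20.9² + 9² + 20.3² + 2·[20.9·9·0.36 + 20.9·20.3·0.30 + 9·20.3·0.13] = 929.9 + 437.496 = 1367.4.
Under uncorrelated errors the observed covariances equal the true-score covariances, so only the own-variance terms attenuate.
True-score variance = [20.9²·0.80 + 9²·0.76 + 20.3²·0.58] + 437.496 = 650.02 + 437.496 = 1087.52.
Reliability = 1087.52 / 1367.4 = 0.795.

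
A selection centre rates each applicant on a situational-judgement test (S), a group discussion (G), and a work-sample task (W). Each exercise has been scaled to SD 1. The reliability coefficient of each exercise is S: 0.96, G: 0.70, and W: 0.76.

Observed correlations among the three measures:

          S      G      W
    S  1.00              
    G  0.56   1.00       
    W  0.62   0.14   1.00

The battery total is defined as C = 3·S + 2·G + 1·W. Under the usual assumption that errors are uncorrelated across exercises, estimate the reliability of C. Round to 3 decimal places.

Var(C) = 3² + 2² + 1 + 2·[6·0.56 + 3·0.62 + 2·0.14] = 14 + 11 = 25.
With uncorrelated errors the cross-covariances are all true-score covariance, so they carry over unchanged; only the diagonal terms shrink to ρᵢσᵢ².
True-score variance = [3²·0.96 + 2²·0.70 + 0.76] + 11 = 12.2 + 11 = 23.2.
Reliability = 23.2 / 25 = 0.928.

0.928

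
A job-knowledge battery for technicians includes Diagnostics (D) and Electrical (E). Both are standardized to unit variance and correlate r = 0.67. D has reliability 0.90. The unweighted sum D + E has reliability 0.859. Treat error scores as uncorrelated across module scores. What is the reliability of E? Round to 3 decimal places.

0.629

Var(D+E) = 2 + 2·0.67 = 3.340.
True-score variance = ρ_D + ρ_E + 2·0.67, so 0.859 = (0.90 + ρ_E + 1.34) / 3.340.
ρ_E = 0.859·3.340 − 0.90 − 1.34 = 0.629.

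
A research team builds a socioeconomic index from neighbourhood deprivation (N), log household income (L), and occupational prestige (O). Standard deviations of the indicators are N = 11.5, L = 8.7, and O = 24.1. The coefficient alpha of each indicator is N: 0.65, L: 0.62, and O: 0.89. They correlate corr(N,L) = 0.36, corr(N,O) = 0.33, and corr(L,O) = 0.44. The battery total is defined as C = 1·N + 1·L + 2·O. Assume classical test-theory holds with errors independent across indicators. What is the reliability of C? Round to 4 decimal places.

Var(C) = 11.5² + 8.7² + 2²·24.1² + 2·[11.5·8.7·0.36 + 2·11.5·24.1·0.33 + 2·8.7·24.1·0.44] = 2531.18 + 806.893 = 3338.07.
With uncorrelated errors the cross-covariances are all true-score covariance, so they carry over unchanged; only the diagonal terms shrink to ρᵢσᵢ².
True-score variance = [11.5²·0.65 + 8.7²·0.62 + 2²·24.1²·0.89] + 806.893 = 2200.57 + 806.893 = 3007.47.
Reliability = 3007.47 / 3338.07 = 0.9010.

0.9010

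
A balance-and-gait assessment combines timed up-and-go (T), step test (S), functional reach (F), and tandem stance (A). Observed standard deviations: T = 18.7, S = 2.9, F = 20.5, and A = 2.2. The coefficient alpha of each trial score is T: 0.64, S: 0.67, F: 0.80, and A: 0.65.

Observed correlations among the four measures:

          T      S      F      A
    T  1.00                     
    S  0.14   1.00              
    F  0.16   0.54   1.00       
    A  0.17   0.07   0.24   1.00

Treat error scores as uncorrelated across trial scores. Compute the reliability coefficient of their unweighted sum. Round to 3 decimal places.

0.790

Var(T+S+F+A) = 18.7² + 2.9² + 20.5² + 2.2² + 2·[18.7·2.9·0.14 + 18.7·20.5·0.16 + 18.7·2.2·0.17 + 2.9·20.5·0.54 + 2.9·2.2·0.07 + 20.5·2.2·0.24] = 783.19 + 238.591 = 1021.78.
Under uncorrelated errors the observed covariances equal the true-score covariances, so only the own-variance terms attenuate.
True-score variance = [18.7²·0.64 + 2.9²·0.67 + 20.5²·0.80 + 2.2²·0.65] + 238.591 = 568.782 + 238.591 = 807.374.
Reliability = 807.374 / 1021.78 = 0.790.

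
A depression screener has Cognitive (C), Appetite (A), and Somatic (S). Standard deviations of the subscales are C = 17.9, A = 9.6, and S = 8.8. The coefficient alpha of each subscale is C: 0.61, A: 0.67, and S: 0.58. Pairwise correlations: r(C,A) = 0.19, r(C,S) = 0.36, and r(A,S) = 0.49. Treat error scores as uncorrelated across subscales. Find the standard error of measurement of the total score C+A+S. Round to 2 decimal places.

Var(total) = 490.01 + 261.504 = 751.514.
True-score variance = 302.112 + 261.504 = 563.616, so reliability = 0.7500.
Error variance = 751.514 − 563.616 = 187.898; SEM = √187.898 = 13.71.

13.71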